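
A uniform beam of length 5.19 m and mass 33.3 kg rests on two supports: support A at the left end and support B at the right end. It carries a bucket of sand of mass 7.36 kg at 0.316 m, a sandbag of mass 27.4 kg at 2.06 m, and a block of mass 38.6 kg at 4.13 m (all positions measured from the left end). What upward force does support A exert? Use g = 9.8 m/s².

Sum moments about support B (its reaction then has zero moment arm).
Beam weight: 33.3 × 9.8 = 326.3 N down at 2.595 m → arm 2.595 m, τ = 326.3 × 2.595 = 846.7 N·m counterclockwise.
Bucket of sand: 7.36 × 9.8 = 72.13 N down at 0.316 m → arm 4.874 m, τ = 72.13 × 4.874 = 351.6 N·m counterclockwise.
Sandbag: 27.4 × 9.8 = 268.5 N down at 2.06 m → arm 3.13 m, τ = 268.5 × 3.13 = 840.4 N·m counterclockwise.
Block: 38.6 × 9.8 = 378.3 N down at 4.13 m → arm 1.06 m, τ = 378.3 × 1.06 = 401 N·m counterclockwise.
Net load moment about support B = 2440 N·m counterclockwise.
Reaction R at support A is upward at 0 m, arm 5.19 m → moment R × 5.19 clockwise.
Setting net torque to zero: R × 5.19 = 2440 → R = 470 N.

R_A ≈ 470 N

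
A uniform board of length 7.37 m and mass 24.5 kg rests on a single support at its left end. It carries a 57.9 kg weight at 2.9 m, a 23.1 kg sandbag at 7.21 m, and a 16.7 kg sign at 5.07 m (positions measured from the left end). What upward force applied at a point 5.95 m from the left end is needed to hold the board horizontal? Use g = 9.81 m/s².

About the left end:
Beam weight: 24.5 × 9.81 = 240.3 N down at 3.685 m → arm 3.685 m, τ = 240.3 × 3.685 = 885.5 N·m clockwise.
Weight: 57.9 × 9.81 = 568 N down at 2.9 m → arm 2.9 m, τ = 568 × 2.9 = 1647 N·m clockwise.
Sandbag: 23.1 × 9.81 = 226.6 N down at 7.21 m → arm 7.21 m, τ = 226.6 × 7.21 = 1634 N·m clockwise.
Sign: 16.7 × 9.81 = 163.8 N down at 5.07 m → arm 5.07 m, τ = 163.8 × 5.07 = 830.5 N·m clockwise.
Net moment of the loads = 4997 N·m clockwise.
The upward force F acts at a point 5.95 m from the left end, arm 5.95 m, giving F × 5.95 counterclockwise.
Στ = 0 ⇒ F × 5.95 = 4997 ⇒ F = 4997 / 5.95 = 840 N.

F ≈ 840 N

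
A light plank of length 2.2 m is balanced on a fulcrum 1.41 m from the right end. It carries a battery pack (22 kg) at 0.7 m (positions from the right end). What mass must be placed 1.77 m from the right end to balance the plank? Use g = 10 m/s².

Taking torques about the fulcrum (at 1.41 m from the right end):
Battery pack: 22 × 10 = 220 N down at 0.7 m → arm 0.71 m, τ = 220 × 0.71 = 156.2 N·m clockwise.
Net moment of known loads = 156.2 N·m clockwise.
An unknown mass m at 1.77 m has arm 0.36 m; its moment is m·g·0.36 counterclockwise.
For rotational equilibrium, m × 10 × 0.36 = 156.2, so m = 156.2 / (10 × 0.36) = 43.4 kg.

m ≈ 43.4 kg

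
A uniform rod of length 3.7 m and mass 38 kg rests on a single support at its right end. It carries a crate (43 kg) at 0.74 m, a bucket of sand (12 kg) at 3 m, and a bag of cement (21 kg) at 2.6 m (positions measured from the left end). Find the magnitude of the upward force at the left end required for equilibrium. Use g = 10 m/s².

F ≈ 619 N

Taking torques about the right end:
Beam weight: 38 × 10 = 380 N down at 1.85 m → arm 1.85 m, τ = 380 × 1.85 = 703 N·m counterclockwise.
Crate: 43 × 10 = 430 N down at 0.74 m → arm 2.96 m, τ = 430 × 2.96 = 1273 N·m counterclockwise.
Bucket of sand: 12 × 10 = 120 N down at 3 m → arm 0.7 m, τ = 120 × 0.7 = 84 N·m counterclockwise.
Bag of cement: 21 × 10 = 210 N down at 2.6 m → arm 1.1 m, τ = 210 × 1.1 = 231 N·m counterclockwise.
Net moment of the loads = 2291 N·m counterclockwise.
The upward force F acts at the left end, arm 3.7 m, giving F × 3.7 clockwise.
Στ = 0 ⇒ F × 3.7 = 2291 ⇒ F = 2291 / 3.7 = 619 N.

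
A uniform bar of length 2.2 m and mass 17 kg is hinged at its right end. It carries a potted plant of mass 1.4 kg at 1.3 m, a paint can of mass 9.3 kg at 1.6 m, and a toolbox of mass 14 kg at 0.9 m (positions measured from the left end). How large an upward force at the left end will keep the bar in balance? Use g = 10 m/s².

Take moments about the right end.
Beam weight: 17 × 10 = 170 N down at 1.1 m → arm 1.1 m, τ = 170 × 1.1 = 187 N·m counterclockwise.
Potted plant: 1.4 × 10 = 14 N down at 1.3 m → arm 0.9 m, τ = 14 × 0.9 = 12.6 N·m counterclockwise.
Paint can: 9.3 × 10 = 93 N down at 1.6 m → arm 0.6 m, τ = 93 × 0.6 = 55.8 N·m counterclockwise.
Toolbox: 14 × 10 = 140 N down at 0.9 m → arm 1.3 m, τ = 140 × 1.3 = 182 N·m counterclockwise.
Net moment of the loads = 437.4 N·m counterclockwise.
The upward force F acts at the left end, arm 2.2 m, giving F × 2.2 clockwise.
For rotational equilibrium, F × 2.2 = 437.4, so F = 437.4 / 2.2 = 199 N.

F ≈ 199 N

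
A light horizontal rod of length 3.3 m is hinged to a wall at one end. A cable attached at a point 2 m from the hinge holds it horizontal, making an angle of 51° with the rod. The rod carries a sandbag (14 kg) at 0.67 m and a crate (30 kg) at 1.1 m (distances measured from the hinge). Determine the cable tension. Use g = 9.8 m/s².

T ≈ 267 N

Choose the hinge as the axis so the unknown hinge reaction has zero arm there.
Sandbag: 14 × 9.8 = 137.2 N down at 0.67 m → arm 0.67 m, τ = 137.2 × 0.67 = 91.92 N·m clockwise.
Crate: 30 × 9.8 = 294 N down at 1.1 m → arm 1.1 m, τ = 294 × 1.1 = 323.4 N·m clockwise.
Total clockwise load moment = 415.3 N·m.
The cable tension T acts at 2 m; only its component perpendicular to the rod, T sinθ, produces torque. sin 51° = 0.7771.
For rotational equilibrium, T × 2 × 0.7771 = 415.3, so T = 415.3 / 1.554 = 267 N.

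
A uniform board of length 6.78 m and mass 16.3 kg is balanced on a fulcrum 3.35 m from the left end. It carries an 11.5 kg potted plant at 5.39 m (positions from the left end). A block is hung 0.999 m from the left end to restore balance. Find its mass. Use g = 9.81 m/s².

m ≈ 10.3 kg

About the fulcrum (at 3.35 m from the left end):
Beam weight: 16.3 × 9.81 = 159.9 N down at 3.39 m → arm 0.04 m, τ = 159.9 × 0.04 = 6.396 N·m clockwise.
Potted plant: 11.5 × 9.81 = 112.8 N down at 5.39 m → arm 2.04 m, τ = 112.8 × 2.04 = 230.1 N·m clockwise.
Net moment of known loads = 236.5 N·m clockwise.
An unknown mass m at 0.999 m has arm 2.351 m; its moment is m·g·2.351 counterclockwise.
Setting net torque to zero: m × 9.81 × 2.351 = 236.5 → m = 236.5 / (9.81 × 2.351) = 10.3 kg.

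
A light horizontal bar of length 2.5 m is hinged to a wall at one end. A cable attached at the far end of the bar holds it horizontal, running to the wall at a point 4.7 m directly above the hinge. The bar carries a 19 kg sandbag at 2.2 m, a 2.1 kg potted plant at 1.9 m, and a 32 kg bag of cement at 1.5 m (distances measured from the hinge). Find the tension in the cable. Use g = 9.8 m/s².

Choose the hinge as the axis so the unknown hinge reaction has zero arm there.
Sandbag: 19 × 9.8 = 186.2 N down at 2.2 m → arm 2.2 m, τ = 186.2 × 2.2 = 409.6 N·m clockwise.
Potted plant: 2.1 × 9.8 = 20.58 N down at 1.9 m → arm 1.9 m, τ = 20.58 × 1.9 = 39.1 N·m clockwise.
Bag of cement: 32 × 9.8 = 313.6 N down at 1.5 m → arm 1.5 m, τ = 313.6 × 1.5 = 470.4 N·m clockwise.
Total clockwise load moment = 919.1 N·m.
The cable tension T acts at 2.5 m; only its component perpendicular to the bar, T sinθ, produces torque. sinθ = h/√(h²+d²) = 4.7/√(4.7²+2.5²) = 0.8829.
Balancing moments: T × 2.5 × 0.8829 = 919.1, giving T = 919.1 / 2.207 = 416 N.

T ≈ 416 N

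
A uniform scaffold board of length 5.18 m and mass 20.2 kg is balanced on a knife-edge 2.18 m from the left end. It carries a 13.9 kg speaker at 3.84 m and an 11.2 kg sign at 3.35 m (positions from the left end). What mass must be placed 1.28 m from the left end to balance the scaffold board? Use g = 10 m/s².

Choose the knife-edge (at 2.18 m from the left end) as the axis so the support reaction has zero arm there.
Beam weight: 20.2 × 10 = 202 N down at 2.59 m → arm 0.41 m, τ = 202 × 0.41 = 82.82 N·m clockwise.
Speaker: 13.9 × 10 = 139 N down at 3.84 m → arm 1.66 m, τ = 139 × 1.66 = 230.7 N·m clockwise.
Sign: 11.2 × 10 = 112 N down at 3.35 m → arm 1.17 m, τ = 112 × 1.17 = 131 N·m clockwise.
Net moment of known loads = 444.5 N·m clockwise.
An unknown mass m at 1.28 m has arm 0.9 m; its moment is m·g·0.9 counterclockwise.
Setting net torque to zero: m × 10 × 0.9 = 444.5 → m = 444.5 / (10 × 0.9) = 49.4 kg.

m ≈ 49.4 kg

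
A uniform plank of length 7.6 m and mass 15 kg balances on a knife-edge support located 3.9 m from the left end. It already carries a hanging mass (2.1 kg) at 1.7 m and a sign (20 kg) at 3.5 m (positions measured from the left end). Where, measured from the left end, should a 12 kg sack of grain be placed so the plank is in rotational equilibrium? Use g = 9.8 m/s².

Take moments about the knife-edge support (at 3.9 m from the left end).
Beam weight: 15 × 9.8 = 147 N down at 3.8 m → arm 0.1 m, τ = 147 × 0.1 = 14.7 N·m counterclockwise.
Hanging mass: 2.1 × 9.8 = 20.58 N down at 1.7 m → arm 2.2 m, τ = 20.58 × 2.2 = 45.28 N·m counterclockwise.
Sign: 20 × 9.8 = 196 N down at 3.5 m → arm 0.4 m, τ = 196 × 0.4 = 78.4 N·m counterclockwise.
Net moment of existing loads = 138.4 N·m counterclockwise.
The sack of grain weighs 12 × 9.8 = 117.6 N and must supply an equal clockwise moment, so its lever arm about the knife-edge support is 138.4 / 117.6 = 1.18 m.
That puts it at 3.9 + 1.18 = 5.08 m from the left end.

x ≈ 5.08 m from the left end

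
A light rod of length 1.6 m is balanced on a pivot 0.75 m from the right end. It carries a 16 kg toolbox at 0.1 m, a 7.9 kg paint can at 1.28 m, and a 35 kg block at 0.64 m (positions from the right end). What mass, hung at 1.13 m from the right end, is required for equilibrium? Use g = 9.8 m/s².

m ≈ 26.5 kg

Sum moments about the pivot (at 0.75 m from the right end) (the support reaction has zero arm there).
Toolbox: 16 × 9.8 = 156.8 N down at 0.1 m → arm 0.65 m, τ = 156.8 × 0.65 = 101.9 N·m clockwise.
Paint can: 7.9 × 9.8 = 77.42 N down at 1.28 m → arm 0.53 m, τ = 77.42 × 0.53 = 41.03 N·m counterclockwise.
Block: 35 × 9.8 = 343 N down at 0.64 m → arm 0.11 m, τ = 343 × 0.11 = 37.73 N·m clockwise.
Net moment of known loads = 98.6 N·m clockwise.
An unknown mass m at 1.13 m has arm 0.38 m; its moment is m·g·0.38 counterclockwise.
For rotational equilibrium, m × 9.8 × 0.38 = 98.6, so m = 98.6 / (9.8 × 0.38) = 26.5 kg.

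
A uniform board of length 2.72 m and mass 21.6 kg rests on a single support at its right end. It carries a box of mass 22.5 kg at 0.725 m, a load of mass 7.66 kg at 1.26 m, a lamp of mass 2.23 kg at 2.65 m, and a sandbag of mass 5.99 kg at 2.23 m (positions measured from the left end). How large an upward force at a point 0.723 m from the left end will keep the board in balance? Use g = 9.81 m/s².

F ≈ 435 N

Take moments about the right end.
Beam weight: 21.6 × 9.81 = 211.9 N down at 1.36 m → arm 1.36 m, τ = 211.9 × 1.36 = 288.2 N·m counterclockwise.
Box: 22.5 × 9.81 = 220.7 N down at 0.725 m → arm 1.995 m, τ = 220.7 × 1.995 = 440.3 N·m counterclockwise.
Load: 7.66 × 9.81 = 75.14 N down at 1.26 m → arm 1.46 m, τ = 75.14 × 1.46 = 109.7 N·m counterclockwise.
Lamp: 2.23 × 9.81 = 21.88 N down at 2.65 m → arm 0.07 m, τ = 21.88 × 0.07 = 1.532 N·m counterclockwise.
Sandbag: 5.99 × 9.81 = 58.76 N down at 2.23 m → arm 0.49 m, τ = 58.76 × 0.49 = 28.79 N·m counterclockwise.
Net moment of the loads = 868.5 N·m counterclockwise.
The upward force F acts at a point 0.723 m from the left end, arm 1.997 m, giving F × 1.997 clockwise.
Στ = 0 ⇒ F × 1.997 = 868.5 ⇒ F = 868.5 / 1.997 = 435 N.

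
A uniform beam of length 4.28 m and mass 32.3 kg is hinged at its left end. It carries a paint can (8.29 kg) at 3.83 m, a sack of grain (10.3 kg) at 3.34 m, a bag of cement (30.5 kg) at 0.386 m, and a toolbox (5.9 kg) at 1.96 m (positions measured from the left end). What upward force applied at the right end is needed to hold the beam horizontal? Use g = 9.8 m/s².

F ≈ 363 N

Taking torques about the left end:
Beam weight: 32.3 × 9.8 = 316.5 N down at 2.14 m → arm 2.14 m, τ = 316.5 × 2.14 = 677.3 N·m clockwise.
Paint can: 8.29 × 9.8 = 81.24 N down at 3.83 m → arm 3.83 m, τ = 81.24 × 3.83 = 311.1 N·m clockwise.
Sack of grain: 10.3 × 9.8 = 100.9 N down at 3.34 m → arm 3.34 m, τ = 100.9 × 3.34 = 337 N·m clockwise.
Bag of cement: 30.5 × 9.8 = 298.9 N down at 0.386 m → arm 0.386 m, τ = 298.9 × 0.386 = 115.4 N·m clockwise.
Toolbox: 5.9 × 9.8 = 57.82 N down at 1.96 m → arm 1.96 m, τ = 57.82 × 1.96 = 113.3 N·m clockwise.
Net moment of the loads = 1554 N·m clockwise.
The upward force F acts at the right end, arm 4.28 m, giving F × 4.28 counterclockwise.
Setting net torque to zero: F × 4.28 = 1554 → F = 1554 / 4.28 = 363 N.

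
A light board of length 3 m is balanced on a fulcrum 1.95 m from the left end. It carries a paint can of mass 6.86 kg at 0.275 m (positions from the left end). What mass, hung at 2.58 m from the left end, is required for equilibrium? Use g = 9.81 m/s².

Taking torques about the fulcrum (at 1.95 m from the left end):
Paint can: 6.86 × 9.81 = 67.3 N down at 0.275 m → arm 1.675 m, τ = 67.3 × 1.675 = 112.7 N·m counterclockwise.
Net moment of known loads = 112.7 N·m counterclockwise.
An unknown mass m at 2.58 m has arm 0.63 m; its moment is m·g·0.63 clockwise.
Στ = 0 ⇒ m × 9.81 × 0.63 = 112.7 ⇒ m = 112.7 / (9.81 × 0.63) = 18.2 kg.

m ≈ 18.2 kg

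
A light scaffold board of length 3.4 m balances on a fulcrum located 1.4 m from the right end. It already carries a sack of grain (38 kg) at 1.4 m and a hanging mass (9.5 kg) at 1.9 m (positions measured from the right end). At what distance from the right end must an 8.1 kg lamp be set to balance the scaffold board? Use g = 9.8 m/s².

Choose the fulcrum (at 1.4 m from the right end) as the axis so the support reaction has zero arm there.
Sack of grain: acts at the fulcrum, moment arm 0 → no torque.
Hanging mass: 9.5 × 9.8 = 93.1 N down at 1.9 m → arm 0.5 m, τ = 93.1 × 0.5 = 46.55 N·m counterclockwise.
Net moment of existing loads = 46.55 N·m counterclockwise.
The lamp weighs 8.1 × 9.8 = 79.38 N and must supply an equal clockwise moment, so its lever arm about the fulcrum is 46.55 / 79.38 = 0.586 m.
That puts it at 1.4 − 0.586 = 0.814 m from the right end.

x ≈ 0.814 m from the right end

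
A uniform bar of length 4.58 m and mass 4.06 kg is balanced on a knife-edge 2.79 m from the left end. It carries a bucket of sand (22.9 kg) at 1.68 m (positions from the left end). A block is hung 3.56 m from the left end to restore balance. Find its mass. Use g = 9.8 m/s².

m ≈ 35.6 kg

Take moments about the knife-edge (at 2.79 m from the left end).
Beam weight: 4.06 × 9.8 = 39.79 N down at 2.29 m → arm 0.5 m, τ = 39.79 × 0.5 = 19.89 N·m counterclockwise.
Bucket of sand: 22.9 × 9.8 = 224.4 N down at 1.68 m → arm 1.11 m, τ = 224.4 × 1.11 = 249.1 N·m counterclockwise.
Net moment of known loads = 269 N·m counterclockwise.
An unknown mass m at 3.56 m has arm 0.77 m; its moment is m·g·0.77 clockwise.
Setting net torque to zero: m × 9.8 × 0.77 = 269 → m = 269 / (9.8 × 0.77) = 35.6 kg.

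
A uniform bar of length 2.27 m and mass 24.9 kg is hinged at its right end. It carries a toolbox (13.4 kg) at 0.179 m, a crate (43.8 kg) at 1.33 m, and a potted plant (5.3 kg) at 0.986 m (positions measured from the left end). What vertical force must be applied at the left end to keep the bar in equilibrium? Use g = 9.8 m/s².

About the right end:
Beam weight: 24.9 × 9.8 = 244 N down at 1.135 m → arm 1.135 m, τ = 244 × 1.135 = 276.9 N·m counterclockwise.
Toolbox: 13.4 × 9.8 = 131.3 N down at 0.179 m → arm 2.091 m, τ = 131.3 × 2.091 = 274.5 N·m counterclockwise.
Crate: 43.8 × 9.8 = 429.2 N down at 1.33 m → arm 0.94 m, τ = 429.2 × 0.94 = 403.4 N·m counterclockwise.
Potted plant: 5.3 × 9.8 = 51.94 N down at 0.986 m → arm 1.284 m, τ = 51.94 × 1.284 = 66.69 N·m counterclockwise.
Net moment of the loads = 1021 N·m counterclockwise.
The upward force F acts at the left end, arm 2.27 m, giving F × 2.27 clockwise.
Στ = 0 ⇒ F × 2.27 = 1021 ⇒ F = 1021 / 2.27 = 450 N.

F ≈ 450 N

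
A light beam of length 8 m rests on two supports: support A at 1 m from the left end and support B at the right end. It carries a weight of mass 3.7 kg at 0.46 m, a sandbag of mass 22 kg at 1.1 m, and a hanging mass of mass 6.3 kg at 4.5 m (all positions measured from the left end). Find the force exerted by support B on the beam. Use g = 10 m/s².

R_B ≈ 31.8 N

About support A:
Weight: 3.7 × 10 = 37 N down at 0.46 m → arm 0.54 m, τ = 37 × 0.54 = 19.98 N·m counterclockwise.
Sandbag: 22 × 10 = 220 N down at 1.1 m → arm 0.1 m, τ = 220 × 0.1 = 22 N·m clockwise.
Hanging mass: 6.3 × 10 = 63 N down at 4.5 m → arm 3.5 m, τ = 63 × 3.5 = 220.5 N·m clockwise.
Net load moment about support A = 222.5 N·m clockwise.
Reaction R at support B is upward at 8 m, arm 7 m → moment R × 7 counterclockwise.
For rotational equilibrium, R × 7 = 222.5, so R = 31.8 N.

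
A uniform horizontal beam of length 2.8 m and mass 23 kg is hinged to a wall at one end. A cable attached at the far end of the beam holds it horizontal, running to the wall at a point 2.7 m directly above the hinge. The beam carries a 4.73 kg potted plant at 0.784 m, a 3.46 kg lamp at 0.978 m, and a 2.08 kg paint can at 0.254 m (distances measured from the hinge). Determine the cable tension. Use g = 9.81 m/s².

About the hinge:
Beam weight: 23 × 9.81 = 225.6 N down at 1.4 m → arm 1.4 m, τ = 225.6 × 1.4 = 315.8 N·m clockwise.
Potted plant: 4.73 × 9.81 = 46.4 N down at 0.784 m → arm 0.784 m, τ = 46.4 × 0.784 = 36.38 N·m clockwise.
Lamp: 3.46 × 9.81 = 33.94 N down at 0.978 m → arm 0.978 m, τ = 33.94 × 0.978 = 33.19 N·m clockwise.
Paint can: 2.08 × 9.81 = 20.4 N down at 0.254 m → arm 0.254 m, τ = 20.4 × 0.254 = 5.182 N·m clockwise.
Total clockwise load moment = 390.6 N·m.
The cable tension T acts at 2.8 m; only its component perpendicular to the beam, T sinθ, produces torque. sinθ = h/√(h²+d²) = 2.7/√(2.7²+2.8²) = 0.6941.
For rotational equilibrium, T × 2.8 × 0.6941 = 390.6, so T = 390.6 / 1.943 = 201 N.

T ≈ 201 N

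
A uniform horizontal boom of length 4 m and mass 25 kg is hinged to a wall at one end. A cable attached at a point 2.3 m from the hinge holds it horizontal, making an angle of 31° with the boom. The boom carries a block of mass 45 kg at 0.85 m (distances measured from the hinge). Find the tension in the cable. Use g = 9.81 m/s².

About the hinge:
Beam weight: 25 × 9.81 = 245.2 N down at 2 m → arm 2 m, τ = 245.2 × 2 = 490.4 N·m clockwise.
Block: 45 × 9.81 = 441.5 N down at 0.85 m → arm 0.85 m, τ = 441.5 × 0.85 = 375.3 N·m clockwise.
Total clockwise load moment = 865.7 N·m.
The cable tension T acts at 2.3 m; only its component perpendicular to the boom, T sinθ, produces torque. sin 31° = 0.515.
Balancing moments: T × 2.3 × 0.515 = 865.7, giving T = 865.7 / 1.184 = 731 N.

T ≈ 731 N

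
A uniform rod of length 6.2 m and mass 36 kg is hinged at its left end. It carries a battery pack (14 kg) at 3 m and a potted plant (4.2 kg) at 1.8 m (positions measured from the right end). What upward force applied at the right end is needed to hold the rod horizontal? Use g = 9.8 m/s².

F ≈ 276 N

About the left end:
Beam weight: 36 × 9.8 = 352.8 N down at 3.1 m → arm 3.1 m, τ = 352.8 × 3.1 = 1094 N·m clockwise.
Battery pack: 14 × 9.8 = 137.2 N down at 3 m → arm 3.2 m, τ = 137.2 × 3.2 = 439 N·m clockwise.
Potted plant: 4.2 × 9.8 = 41.16 N down at 1.8 m → arm 4.4 m, τ = 41.16 × 4.4 = 181.1 N·m clockwise.
Net moment of the loads = 1714 N·m clockwise.
The upward force F acts at the right end, arm 6.2 m, giving F × 6.2 counterclockwise.
Στ = 0 ⇒ F × 6.2 = 1714 ⇒ F = 1714 / 6.2 = 276 N.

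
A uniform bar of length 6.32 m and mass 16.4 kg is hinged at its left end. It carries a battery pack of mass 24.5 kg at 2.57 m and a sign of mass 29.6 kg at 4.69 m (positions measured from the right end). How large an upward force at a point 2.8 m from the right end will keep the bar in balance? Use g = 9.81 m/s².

F ≈ 535 N

About the left end:
Beam weight: 16.4 × 9.81 = 160.9 N down at 3.16 m → arm 3.16 m, τ = 160.9 × 3.16 = 508.4 N·m clockwise.
Battery pack: 24.5 × 9.81 = 240.3 N down at 2.57 m → arm 3.75 m, τ = 240.3 × 3.75 = 901.1 N·m clockwise.
Sign: 29.6 × 9.81 = 290.4 N down at 4.69 m → arm 1.63 m, τ = 290.4 × 1.63 = 473.4 N·m clockwise.
Net moment of the loads = 1883 N·m clockwise.
The upward force F acts at a point 2.8 m from the right end, arm 3.52 m, giving F × 3.52 counterclockwise.
Setting net torque to zero: F × 3.52 = 1883 → F = 1883 / 3.52 = 535 N.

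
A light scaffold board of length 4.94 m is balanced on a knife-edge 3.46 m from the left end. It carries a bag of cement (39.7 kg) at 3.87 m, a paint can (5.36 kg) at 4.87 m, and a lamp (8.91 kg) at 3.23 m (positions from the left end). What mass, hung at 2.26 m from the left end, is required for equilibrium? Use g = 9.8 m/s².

Sum moments about the knife-edge (at 3.46 m from the left end) (the support reaction has zero arm there).
Bag of cement: 39.7 × 9.8 = 389.1 N down at 3.87 m → arm 0.41 m, τ = 389.1 × 0.41 = 159.5 N·m clockwise.
Paint can: 5.36 × 9.8 = 52.53 N down at 4.87 m → arm 1.41 m, τ = 52.53 × 1.41 = 74.07 N·m clockwise.
Lamp: 8.91 × 9.8 = 87.32 N down at 3.23 m → arm 0.23 m, τ = 87.32 × 0.23 = 20.08 N·m counterclockwise.
Net moment of known loads = 213.5 N·m clockwise.
An unknown mass m at 2.26 m has arm 1.2 m; its moment is m·g·1.2 counterclockwise.
Στ = 0 ⇒ m × 9.8 × 1.2 = 213.5 ⇒ m = 213.5 / (9.8 × 1.2) = 18.2 kg.

m ≈ 18.2 kg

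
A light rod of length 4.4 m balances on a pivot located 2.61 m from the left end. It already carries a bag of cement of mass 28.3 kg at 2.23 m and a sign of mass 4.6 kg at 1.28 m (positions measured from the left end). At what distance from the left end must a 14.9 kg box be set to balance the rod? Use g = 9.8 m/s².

x ≈ 3.74 m from the left end

Choose the pivot (at 2.61 m from the left end) as the axis so the support reaction has zero arm there.
Bag of cement: 28.3 × 9.8 = 277.3 N down at 2.23 m → arm 0.38 m, τ = 277.3 × 0.38 = 105.4 N·m counterclockwise.
Sign: 4.6 × 9.8 = 45.08 N down at 1.28 m → arm 1.33 m, τ = 45.08 × 1.33 = 59.96 N·m counterclockwise.
Net moment of existing loads = 165.4 N·m counterclockwise.
The box weighs 14.9 × 9.8 = 146 N and must supply an equal clockwise moment, so its lever arm about the pivot is 165.4 / 146 = 1.13 m.
That puts it at 2.61 + 1.13 = 3.74 m from the left end.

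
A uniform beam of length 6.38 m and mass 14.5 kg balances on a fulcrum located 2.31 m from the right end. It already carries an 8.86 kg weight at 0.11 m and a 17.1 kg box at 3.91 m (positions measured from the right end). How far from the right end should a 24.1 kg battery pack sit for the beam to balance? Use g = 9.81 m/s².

x ≈ 1.45 m from the right end

Choose the fulcrum (at 2.31 m from the right end) as the axis so the support reaction has zero arm there.
Beam weight: 14.5 × 9.81 = 142.2 N down at 3.19 m → arm 0.88 m, τ = 142.2 × 0.88 = 125.1 N·m counterclockwise.
Weight: 8.86 × 9.81 = 86.92 N down at 0.11 m → arm 2.2 m, τ = 86.92 × 2.2 = 191.2 N·m clockwise.
Box: 17.1 × 9.81 = 167.8 N down at 3.91 m → arm 1.6 m, τ = 167.8 × 1.6 = 268.5 N·m counterclockwise.
Net moment of existing loads = 202.4 N·m counterclockwise.
The battery pack weighs 24.1 × 9.81 = 236.4 N and must supply an equal clockwise moment, so its lever arm about the fulcrum is 202.4 / 236.4 = 0.856 m.
That puts it at 2.31 − 0.856 = 1.45 m from the right end.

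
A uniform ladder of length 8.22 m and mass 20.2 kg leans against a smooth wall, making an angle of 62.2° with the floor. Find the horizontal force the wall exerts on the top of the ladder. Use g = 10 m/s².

N_wall ≈ 53.3 N

Choose the foot of the ladder as the axis so the floor normal and friction both act there and drop out.
Ladder weight 20.2×10 = 202 N acts at 4.11 m along the ladder; its horizontal arm is 4.11·cos62.2° = 1.917 m → τ = 387.2 N·m clockwise.
Wall normal N acts horizontally at the top; its moment arm is the height L sinθ = 8.22·sin62.2° = 7.271 m, counterclockwise.
For rotational equilibrium, N × 7.271 = 387.2, so N = 53.3 N.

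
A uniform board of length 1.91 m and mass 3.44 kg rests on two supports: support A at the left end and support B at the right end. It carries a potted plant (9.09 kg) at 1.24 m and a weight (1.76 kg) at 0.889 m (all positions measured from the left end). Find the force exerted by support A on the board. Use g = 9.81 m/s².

R_A ≈ 57.4 N

Taking torques about support B:
Beam weight: 3.44 × 9.81 = 33.75 N down at 0.955 m → arm 0.955 m, τ = 33.75 × 0.955 = 32.23 N·m counterclockwise.
Potted plant: 9.09 × 9.81 = 89.17 N down at 1.24 m → arm 0.67 m, τ = 89.17 × 0.67 = 59.74 N·m counterclockwise.
Weight: 1.76 × 9.81 = 17.27 N down at 0.889 m → arm 1.021 m, τ = 17.27 × 1.021 = 17.63 N·m counterclockwise.
Net load moment about support B = 109.6 N·m counterclockwise.
Reaction R at support A is upward at 0 m, arm 1.91 m → moment R × 1.91 clockwise.
Στ = 0 ⇒ R × 1.91 = 109.6 ⇒ R = 57.4 N.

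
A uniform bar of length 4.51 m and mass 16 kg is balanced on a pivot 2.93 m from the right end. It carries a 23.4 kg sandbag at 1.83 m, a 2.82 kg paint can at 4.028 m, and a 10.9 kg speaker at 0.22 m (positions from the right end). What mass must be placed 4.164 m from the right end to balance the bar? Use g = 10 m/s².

m ≈ 51 kg

About the pivot (at 2.93 m from the right end):
Beam weight: 16 × 10 = 160 N down at 2.255 m → arm 0.675 m, τ = 160 × 0.675 = 108 N·m clockwise.
Sandbag: 23.4 × 10 = 234 N down at 1.83 m → arm 1.1 m, τ = 234 × 1.1 = 257.4 N·m clockwise.
Paint can: 2.82 × 10 = 28.2 N down at 4.028 m → arm 1.098 m, τ = 28.2 × 1.098 = 30.96 N·m counterclockwise.
Speaker: 10.9 × 10 = 109 N down at 0.22 m → arm 2.71 m, τ = 109 × 2.71 = 295.4 N·m clockwise.
Net moment of known loads = 629.8 N·m clockwise.
An unknown mass m at 4.164 m has arm 1.234 m; its moment is m·g·1.234 counterclockwise.
Setting net torque to zero: m × 10 × 1.234 = 629.8 → m = 629.8 / (10 × 1.234) = 51 kg.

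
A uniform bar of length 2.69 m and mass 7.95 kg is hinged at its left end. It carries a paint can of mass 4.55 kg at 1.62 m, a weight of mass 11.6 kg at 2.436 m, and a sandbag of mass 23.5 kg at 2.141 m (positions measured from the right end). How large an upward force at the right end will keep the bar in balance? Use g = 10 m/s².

F ≈ 117 N

Choose the left end as the axis so the unknown pivot reaction has zero arm there.
Beam weight: 7.95 × 10 = 79.5 N down at 1.345 m → arm 1.345 m, τ = 79.5 × 1.345 = 106.9 N·m clockwise.
Paint can: 4.55 × 10 = 45.5 N down at 1.62 m → arm 1.07 m, τ = 45.5 × 1.07 = 48.69 N·m clockwise.
Weight: 11.6 × 10 = 116 N down at 2.436 m → arm 0.254 m, τ = 116 × 0.254 = 29.46 N·m clockwise.
Sandbag: 23.5 × 10 = 235 N down at 2.141 m → arm 0.549 m, τ = 235 × 0.549 = 129 N·m clockwise.
Net moment of the loads = 314.1 N·m clockwise.
The upward force F acts at the right end, arm 2.69 m, giving F × 2.69 counterclockwise.
Balancing moments: F × 2.69 = 314.1, giving F = 314.1 / 2.69 = 117 N.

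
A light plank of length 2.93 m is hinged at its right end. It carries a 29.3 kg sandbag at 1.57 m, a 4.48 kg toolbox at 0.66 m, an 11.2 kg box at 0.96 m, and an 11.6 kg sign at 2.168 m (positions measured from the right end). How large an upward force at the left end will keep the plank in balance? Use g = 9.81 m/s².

About the right end:
Sandbag: 29.3 × 9.81 = 287.4 N down at 1.57 m → arm 1.57 m, τ = 287.4 × 1.57 = 451.2 N·m counterclockwise.
Toolbox: 4.48 × 9.81 = 43.95 N down at 0.66 m → arm 0.66 m, τ = 43.95 × 0.66 = 29.01 N·m counterclockwise.
Box: 11.2 × 9.81 = 109.9 N down at 0.96 m → arm 0.96 m, τ = 109.9 × 0.96 = 105.5 N·m counterclockwise.
Sign: 11.6 × 9.81 = 113.8 N down at 2.168 m → arm 2.168 m, τ = 113.8 × 2.168 = 246.7 N·m counterclockwise.
Net moment of the loads = 832.4 N·m counterclockwise.
The upward force F acts at the left end, arm 2.93 m, giving F × 2.93 clockwise.
Setting net torque to zero: F × 2.93 = 832.4 → F = 832.4 / 2.93 = 284 N.

F ≈ 284 N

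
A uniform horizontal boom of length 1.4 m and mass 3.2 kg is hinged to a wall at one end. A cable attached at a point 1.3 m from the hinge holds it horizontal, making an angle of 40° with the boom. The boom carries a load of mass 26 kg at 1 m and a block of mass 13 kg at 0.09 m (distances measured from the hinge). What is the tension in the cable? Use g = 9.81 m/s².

T ≈ 345 N

Choose the hinge as the axis so the unknown hinge reaction has zero arm there.
Beam weight: 3.2 × 9.81 = 31.39 N down at 0.7 m → arm 0.7 m, τ = 31.39 × 0.7 = 21.97 N·m clockwise.
Load: 26 × 9.81 = 255.1 N down at 1 m → arm 1 m, τ = 255.1 × 1 = 255.1 N·m clockwise.
Block: 13 × 9.81 = 127.5 N down at 0.09 m → arm 0.09 m, τ = 127.5 × 0.09 = 11.47 N·m clockwise.
Total clockwise load moment = 288.5 N·m.
The cable tension T acts at 1.3 m; only its component perpendicular to the boom, T sinθ, produces torque. sin 40° = 0.6428.
Setting net torque to zero: T × 1.3 × 0.6428 = 288.5 → T = 288.5 / 0.8356 = 345 N.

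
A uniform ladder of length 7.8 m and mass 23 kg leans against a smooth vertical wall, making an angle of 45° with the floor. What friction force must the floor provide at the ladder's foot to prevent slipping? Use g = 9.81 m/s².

f ≈ 113 N

Take moments about the foot of the ladder.
Ladder weight 23×9.81 = 225.6 N acts at 3.9 m along the ladder; its horizontal arm is 3.9·cos45° = 2.758 m → τ = 622.2 N·m clockwise.
Wall normal N acts horizontally at the top; its moment arm is the height L sinθ = 7.8·sin45° = 5.515 m, counterclockwise.
Setting net torque to zero: N × 5.515 = 622.2 → N = 113 N.
ΣFx = 0: friction at the foot balances the wall's push, so f = N_wall = 113 N.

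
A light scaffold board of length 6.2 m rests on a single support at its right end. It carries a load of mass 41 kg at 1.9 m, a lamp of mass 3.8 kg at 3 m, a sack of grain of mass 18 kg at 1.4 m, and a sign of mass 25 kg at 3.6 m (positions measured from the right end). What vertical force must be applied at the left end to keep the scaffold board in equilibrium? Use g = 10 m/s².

Taking torques about the right end:
Load: 41 × 10 = 410 N down at 1.9 m → arm 1.9 m, τ = 410 × 1.9 = 779 N·m counterclockwise.
Lamp: 3.8 × 10 = 38 N down at 3 m → arm 3 m, τ = 38 × 3 = 114 N·m counterclockwise.
Sack of grain: 18 × 10 = 180 N down at 1.4 m → arm 1.4 m, τ = 180 × 1.4 = 252 N·m counterclockwise.
Sign: 25 × 10 = 250 N down at 3.6 m → arm 3.6 m, τ = 250 × 3.6 = 900 N·m counterclockwise.
Net moment of the loads = 2045 N·m counterclockwise.
The upward force F acts at the left end, arm 6.2 m, giving F × 6.2 clockwise.
Στ = 0 ⇒ F × 6.2 = 2045 ⇒ F = 2045 / 6.2 = 330 N.

F ≈ 330 N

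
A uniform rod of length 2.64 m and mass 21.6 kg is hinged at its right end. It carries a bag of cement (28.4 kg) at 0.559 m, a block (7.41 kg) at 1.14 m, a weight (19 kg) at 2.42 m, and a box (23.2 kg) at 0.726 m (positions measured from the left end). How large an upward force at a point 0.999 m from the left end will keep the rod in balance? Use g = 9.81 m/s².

F ≈ 881 N

Sum moments about the right end (the unknown pivot reaction has zero arm there).
Beam weight: 21.6 × 9.81 = 211.9 N down at 1.32 m → arm 1.32 m, τ = 211.9 × 1.32 = 279.7 N·m counterclockwise.
Bag of cement: 28.4 × 9.81 = 278.6 N down at 0.559 m → arm 2.081 m, τ = 278.6 × 2.081 = 579.8 N·m counterclockwise.
Block: 7.41 × 9.81 = 72.69 N down at 1.14 m → arm 1.5 m, τ = 72.69 × 1.5 = 109 N·m counterclockwise.
Weight: 19 × 9.81 = 186.4 N down at 2.42 m → arm 0.22 m, τ = 186.4 × 0.22 = 41.01 N·m counterclockwise.
Box: 23.2 × 9.81 = 227.6 N down at 0.726 m → arm 1.914 m, τ = 227.6 × 1.914 = 435.6 N·m counterclockwise.
Net moment of the loads = 1445 N·m counterclockwise.
The upward force F acts at a point 0.999 m from the left end, arm 1.641 m, giving F × 1.641 clockwise.
Setting net torque to zero: F × 1.641 = 1445 → F = 1445 / 1.641 = 881 N.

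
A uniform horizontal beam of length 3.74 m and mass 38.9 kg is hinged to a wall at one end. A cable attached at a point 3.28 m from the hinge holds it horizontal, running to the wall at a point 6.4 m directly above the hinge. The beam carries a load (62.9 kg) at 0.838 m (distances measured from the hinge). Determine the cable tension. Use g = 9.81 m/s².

T ≈ 422 N

Taking torques about the hinge:
Beam weight: 38.9 × 9.81 = 381.6 N down at 1.87 m → arm 1.87 m, τ = 381.6 × 1.87 = 713.6 N·m clockwise.
Load: 62.9 × 9.81 = 617 N down at 0.838 m → arm 0.838 m, τ = 617 × 0.838 = 517 N·m clockwise.
Total clockwise load moment = 1231 N·m.
The cable tension T acts at 3.28 m; only its component perpendicular to the beam, T sinθ, produces torque. sinθ = h/√(h²+d²) = 6.4/√(6.4²+3.28²) = 0.8899.
Balancing moments: T × 3.28 × 0.8899 = 1231, giving T = 1231 / 2.919 = 422 N.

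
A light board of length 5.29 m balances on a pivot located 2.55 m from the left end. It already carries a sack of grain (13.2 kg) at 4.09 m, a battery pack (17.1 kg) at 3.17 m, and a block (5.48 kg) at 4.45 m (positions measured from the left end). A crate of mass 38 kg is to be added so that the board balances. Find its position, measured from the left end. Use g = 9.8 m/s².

x ≈ 1.46 m from the left end

About the pivot (at 2.55 m from the left end):
Sack of grain: 13.2 × 9.8 = 129.4 N down at 4.09 m → arm 1.54 m, τ = 129.4 × 1.54 = 199.3 N·m clockwise.
Battery pack: 17.1 × 9.8 = 167.6 N down at 3.17 m → arm 0.62 m, τ = 167.6 × 0.62 = 103.9 N·m clockwise.
Block: 5.48 × 9.8 = 53.7 N down at 4.45 m → arm 1.9 m, τ = 53.7 × 1.9 = 102 N·m clockwise.
Net moment of existing loads = 405.2 N·m clockwise.
The crate weighs 38 × 9.8 = 372.4 N and must supply an equal counterclockwise moment, so its lever arm about the pivot is 405.2 / 372.4 = 1.09 m.
That puts it at 2.55 − 1.09 = 1.46 m from the left end.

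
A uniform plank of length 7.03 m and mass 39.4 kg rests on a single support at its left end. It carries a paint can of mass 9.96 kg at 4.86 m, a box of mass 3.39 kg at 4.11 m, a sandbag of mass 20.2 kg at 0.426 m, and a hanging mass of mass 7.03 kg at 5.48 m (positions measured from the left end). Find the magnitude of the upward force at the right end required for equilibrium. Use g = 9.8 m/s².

Choose the left end as the axis so the unknown pivot reaction has zero arm there.
Beam weight: 39.4 × 9.8 = 386.1 N down at 3.515 m → arm 3.515 m, τ = 386.1 × 3.515 = 1357 N·m clockwise.
Paint can: 9.96 × 9.8 = 97.61 N down at 4.86 m → arm 4.86 m, τ = 97.61 × 4.86 = 474.4 N·m clockwise.
Box: 3.39 × 9.8 = 33.22 N down at 4.11 m → arm 4.11 m, τ = 33.22 × 4.11 = 136.5 N·m clockwise.
Sandbag: 20.2 × 9.8 = 198 N down at 0.426 m → arm 0.426 m, τ = 198 × 0.426 = 84.35 N·m clockwise.
Hanging mass: 7.03 × 9.8 = 68.89 N down at 5.48 m → arm 5.48 m, τ = 68.89 × 5.48 = 377.5 N·m clockwise.
Net moment of the loads = 2430 N·m clockwise.
The upward force F acts at the right end, arm 7.03 m, giving F × 7.03 counterclockwise.
Στ = 0 ⇒ F × 7.03 = 2430 ⇒ F = 2430 / 7.03 = 346 N.

F ≈ 346 N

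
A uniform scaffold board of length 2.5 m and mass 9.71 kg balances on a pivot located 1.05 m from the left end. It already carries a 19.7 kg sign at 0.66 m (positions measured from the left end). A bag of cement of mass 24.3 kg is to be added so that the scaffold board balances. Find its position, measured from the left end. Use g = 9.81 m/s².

x ≈ 1.29 m from the left end

About the pivot (at 1.05 m from the left end):
Beam weight: 9.71 × 9.81 = 95.26 N down at 1.25 m → arm 0.2 m, τ = 95.26 × 0.2 = 19.05 N·m clockwise.
Sign: 19.7 × 9.81 = 193.3 N down at 0.66 m → arm 0.39 m, τ = 193.3 × 0.39 = 75.39 N·m counterclockwise.
Net moment of existing loads = 56.34 N·m counterclockwise.
The bag of cement weighs 24.3 × 9.81 = 238.4 N and must supply an equal clockwise moment, so its lever arm about the pivot is 56.34 / 238.4 = 0.236 m.
That puts it at 1.05 + 0.236 = 1.29 m from the left end.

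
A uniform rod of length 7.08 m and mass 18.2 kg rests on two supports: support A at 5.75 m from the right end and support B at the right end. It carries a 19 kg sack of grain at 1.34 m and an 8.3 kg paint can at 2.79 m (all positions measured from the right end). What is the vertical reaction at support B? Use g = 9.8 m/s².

R_B ≈ 253 N

Taking torques about support A:
Beam weight: 18.2 × 9.8 = 178.4 N down at 3.54 m → arm 2.21 m, τ = 178.4 × 2.21 = 394.3 N·m clockwise.
Sack of grain: 19 × 9.8 = 186.2 N down at 1.34 m → arm 4.41 m, τ = 186.2 × 4.41 = 821.1 N·m clockwise.
Paint can: 8.3 × 9.8 = 81.34 N down at 2.79 m → arm 2.96 m, τ = 81.34 × 2.96 = 240.8 N·m clockwise.
Net load moment about support A = 1456 N·m clockwise.
Reaction R at support B is upward at 0 m, arm 5.75 m → moment R × 5.75 counterclockwise.
Στ = 0 ⇒ R × 5.75 = 1456 ⇒ R = 253 N.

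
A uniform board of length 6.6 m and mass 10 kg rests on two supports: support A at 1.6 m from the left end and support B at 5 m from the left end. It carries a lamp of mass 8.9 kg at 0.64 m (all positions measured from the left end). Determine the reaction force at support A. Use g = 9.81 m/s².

Taking torques about support B:
Beam weight: 10 × 9.81 = 98.1 N down at 3.3 m → arm 1.7 m, τ = 98.1 × 1.7 = 166.8 N·m counterclockwise.
Lamp: 8.9 × 9.81 = 87.31 N down at 0.64 m → arm 4.36 m, τ = 87.31 × 4.36 = 380.7 N·m counterclockwise.
Net load moment about support B = 547.5 N·m counterclockwise.
Reaction R at support A is upward at 1.6 m, arm 3.4 m → moment R × 3.4 clockwise.
For rotational equilibrium, R × 3.4 = 547.5, so R = 161 N.

R_A ≈ 161 N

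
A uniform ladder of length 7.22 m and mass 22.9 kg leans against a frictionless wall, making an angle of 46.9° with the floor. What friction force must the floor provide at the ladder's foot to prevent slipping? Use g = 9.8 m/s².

Taking torques about the foot of the ladder:
Ladder weight 22.9×9.8 = 224.4 N acts at 3.61 m along the ladder; its horizontal arm is 3.61·cos46.9° = 2.467 m → τ = 553.6 N·m clockwise.
Wall normal N acts horizontally at the top; its moment arm is the height L sinθ = 7.22·sin46.9° = 5.272 m, counterclockwise.
Στ = 0 ⇒ N × 5.272 = 553.6 ⇒ N = 105 N.
ΣFx = 0: friction at the foot balances the wall's push, so f = N_wall = 105 N.

f ≈ 105 N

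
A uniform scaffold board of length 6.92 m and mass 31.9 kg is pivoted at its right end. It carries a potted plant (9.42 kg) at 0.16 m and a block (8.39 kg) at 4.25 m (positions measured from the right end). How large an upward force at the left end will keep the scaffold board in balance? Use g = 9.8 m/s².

F ≈ 209 N

Sum moments about the right end (the unknown pivot reaction has zero arm there).
Beam weight: 31.9 × 9.8 = 312.6 N down at 3.46 m → arm 3.46 m, τ = 312.6 × 3.46 = 1082 N·m counterclockwise.
Potted plant: 9.42 × 9.8 = 92.32 N down at 0.16 m → arm 0.16 m, τ = 92.32 × 0.16 = 14.77 N·m counterclockwise.
Block: 8.39 × 9.8 = 82.22 N down at 4.25 m → arm 4.25 m, τ = 82.22 × 4.25 = 349.4 N·m counterclockwise.
Net moment of the loads = 1446 N·m counterclockwise.
The upward force F acts at the left end, arm 6.92 m, giving F × 6.92 clockwise.
Στ = 0 ⇒ F × 6.92 = 1446 ⇒ F = 1446 / 6.92 = 209 N.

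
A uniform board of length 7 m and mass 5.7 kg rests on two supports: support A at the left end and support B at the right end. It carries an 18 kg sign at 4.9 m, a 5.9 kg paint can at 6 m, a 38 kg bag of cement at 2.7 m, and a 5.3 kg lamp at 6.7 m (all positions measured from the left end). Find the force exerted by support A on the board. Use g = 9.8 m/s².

Choose support B as the axis so its reaction then has zero moment arm.
Beam weight: 5.7 × 9.8 = 55.86 N down at 3.5 m → arm 3.5 m, τ = 55.86 × 3.5 = 195.5 N·m counterclockwise.
Sign: 18 × 9.8 = 176.4 N down at 4.9 m → arm 2.1 m, τ = 176.4 × 2.1 = 370.4 N·m counterclockwise.
Paint can: 5.9 × 9.8 = 57.82 N down at 6 m → arm 1 m, τ = 57.82 × 1 = 57.82 N·m counterclockwise.
Bag of cement: 38 × 9.8 = 372.4 N down at 2.7 m → arm 4.3 m, τ = 372.4 × 4.3 = 1601 N·m counterclockwise.
Lamp: 5.3 × 9.8 = 51.94 N down at 6.7 m → arm 0.3 m, τ = 51.94 × 0.3 = 15.58 N·m counterclockwise.
Net load moment about support B = 2240 N·m counterclockwise.
Reaction R at support A is upward at 0 m, arm 7 m → moment R × 7 clockwise.
For rotational equilibrium, R × 7 = 2240, so R = 320 N.

R_A ≈ 320 N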